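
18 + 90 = 108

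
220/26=8 + 6/13 ≈ 8.46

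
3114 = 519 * 6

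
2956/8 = 739/2 = 369.50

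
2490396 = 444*5609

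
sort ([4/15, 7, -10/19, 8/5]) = [-10/19, 4/15, 8/5, 7]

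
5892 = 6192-300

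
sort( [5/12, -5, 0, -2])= [-5, -2, 0, 5/12]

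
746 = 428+318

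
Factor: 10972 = 2^2*13^1*211^1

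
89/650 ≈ 0.137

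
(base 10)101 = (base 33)32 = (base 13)7a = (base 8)145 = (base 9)122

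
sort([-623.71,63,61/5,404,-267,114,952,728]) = [-623.71,-267,61/5,63,114,404,728,952]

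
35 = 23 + 12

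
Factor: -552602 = -1 * 2^1 * 17^1 * 16253^1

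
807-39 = 768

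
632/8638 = 316/4319 ≈ 0.0732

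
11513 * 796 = 9164348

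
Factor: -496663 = -1*53^1*9371^1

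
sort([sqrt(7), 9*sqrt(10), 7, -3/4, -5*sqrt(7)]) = [-5*sqrt(7), -3/4, sqrt(7), 7, 9*sqrt(10)]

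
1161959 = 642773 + 519186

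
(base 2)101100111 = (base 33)at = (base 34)aj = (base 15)18e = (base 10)359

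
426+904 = 1330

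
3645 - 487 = 3158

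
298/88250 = 149/44125 ≈ 0.00338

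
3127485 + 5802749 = 8930234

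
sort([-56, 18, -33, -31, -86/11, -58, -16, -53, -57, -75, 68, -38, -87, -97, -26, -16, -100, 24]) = [-100, -97, -87, -75, -58, -57, -56, -53, -38, -33, -31, -26, -16, -16, -86/11, 18, 24, 68]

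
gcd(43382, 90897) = 1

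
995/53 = 18 + 41/53 ≈ 18.77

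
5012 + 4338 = 9350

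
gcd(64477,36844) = 9211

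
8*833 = 6664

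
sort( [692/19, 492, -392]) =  [-392, 692/19, 492]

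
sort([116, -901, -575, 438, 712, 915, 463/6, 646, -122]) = [-901, -575, -122, 463/6, 116, 438, 646, 712, 915]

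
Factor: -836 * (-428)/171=2^4 * 3^(-2) * 11^1 * 107^1=18832/9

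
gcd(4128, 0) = 4128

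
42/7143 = 14/2381 ≈ 0.00588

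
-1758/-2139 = 586/713 ≈ 0.822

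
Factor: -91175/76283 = -1*5^2*7^1*521^1*76283^(-1)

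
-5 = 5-10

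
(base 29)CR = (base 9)456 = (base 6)1423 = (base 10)375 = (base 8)567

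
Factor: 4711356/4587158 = 2^1 * 3^2 * 13^1 * 10067^1 * 2293579^(-1) = 2355678/2293579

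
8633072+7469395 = 16102467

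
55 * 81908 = 4504940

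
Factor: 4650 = 2^1*3^1*5^2*31^1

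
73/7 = 10 + 3/7 ≈ 10.43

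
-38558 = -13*2966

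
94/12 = 47/6 ≈ 7.83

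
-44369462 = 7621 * (-5822)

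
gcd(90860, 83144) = 4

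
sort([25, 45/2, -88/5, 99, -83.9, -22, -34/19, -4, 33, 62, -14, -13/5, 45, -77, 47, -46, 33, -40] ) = [-83.9, -77, -46, -40, -22, -88/5, -14, -4, -13/5, -34/19, 45/2, 25, 33, 33, 45, 47, 62, 99] 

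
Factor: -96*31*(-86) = 2^6*3^1*31^1*43^1 = 255936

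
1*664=664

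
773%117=71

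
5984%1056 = 704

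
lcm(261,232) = 2088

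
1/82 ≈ 0.0122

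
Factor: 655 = 5^1*131^1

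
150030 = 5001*30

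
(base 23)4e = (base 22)4i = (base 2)1101010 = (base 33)37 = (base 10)106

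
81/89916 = 27/29972 ≈ 0.000901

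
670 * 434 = 290780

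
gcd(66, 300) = 6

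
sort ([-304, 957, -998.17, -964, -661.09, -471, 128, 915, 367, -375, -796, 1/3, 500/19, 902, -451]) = [-998.17, -964, -796, -661.09, -471, -451, -375, -304, 1/3, 500/19, 128, 367, 902, 915, 957]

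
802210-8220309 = -7418099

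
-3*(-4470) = 13410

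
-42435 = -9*4715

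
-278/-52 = 5 + 9/26 ≈ 5.35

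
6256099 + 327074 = 6583173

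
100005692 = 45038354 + 54967338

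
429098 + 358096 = 787194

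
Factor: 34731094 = 2^1*17365547^1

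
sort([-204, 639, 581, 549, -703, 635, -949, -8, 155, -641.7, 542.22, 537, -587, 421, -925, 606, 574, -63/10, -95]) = [-949, -925, -703, -641.7, -587, -204, -95, -8, -63/10, 155, 421, 537, 542.22, 549, 574, 581, 606, 635, 639]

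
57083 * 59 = 3367897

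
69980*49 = 3429020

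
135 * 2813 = 379755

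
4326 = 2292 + 2034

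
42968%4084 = 2128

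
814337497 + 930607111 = 1744944608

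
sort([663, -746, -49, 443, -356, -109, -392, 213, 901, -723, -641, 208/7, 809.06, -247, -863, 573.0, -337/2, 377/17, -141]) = [-863, -746, -723, -641, -392, -356, -247, -337/2, -141, -109, -49, 377/17, 208/7, 213, 443, 573.0, 663, 809.06, 901]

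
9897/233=42+111/233 ≈ 42.48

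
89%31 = 27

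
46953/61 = 769 + 44/61 ≈ 769.72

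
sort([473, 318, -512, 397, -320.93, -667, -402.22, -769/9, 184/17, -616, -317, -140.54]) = [-667, -616, -512, -402.22, -320.93, -317, -140.54, -769/9, 184/17, 318, 397, 473]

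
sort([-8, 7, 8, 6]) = [-8, 6, 7, 8]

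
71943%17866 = 479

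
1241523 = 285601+955922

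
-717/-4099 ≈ 0.175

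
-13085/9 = -1453 - 8/9 ≈ -1453.89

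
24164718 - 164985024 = -140820306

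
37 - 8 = 29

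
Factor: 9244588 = 2^2*2311147^1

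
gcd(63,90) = 9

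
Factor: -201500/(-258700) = 5^1*31^1*199^(-1) = 155/199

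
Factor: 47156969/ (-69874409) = -1 * 11^ (-1) * 23^1 * 929^1 * 2207^1 * 6352219^ (-1)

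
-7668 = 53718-61386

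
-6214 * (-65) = 403910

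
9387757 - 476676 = 8911081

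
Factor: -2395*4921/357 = -1*3^(-1)*5^1*17^(-1)*19^1*37^1*479^1 = -1683685/51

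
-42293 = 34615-76908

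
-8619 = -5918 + -2701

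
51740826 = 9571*5406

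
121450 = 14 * 8675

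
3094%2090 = 1004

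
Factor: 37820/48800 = 2^(-3)*5^(-1)*31^1 = 31/40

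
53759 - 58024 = -4265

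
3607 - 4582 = -975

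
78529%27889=22751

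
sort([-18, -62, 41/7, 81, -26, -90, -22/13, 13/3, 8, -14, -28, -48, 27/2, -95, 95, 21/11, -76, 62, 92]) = [-95, -90, -76, -62, -48, -28, -26, -18, -14, -22/13, 21/11, 13/3, 41/7, 8, 27/2, 62, 81, 92, 95]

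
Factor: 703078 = 2^1*103^1*3413^1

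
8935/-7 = -1276 - 3/7 ≈ -1276.43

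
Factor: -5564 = -1 * 2^2 * 13^1 * 107^1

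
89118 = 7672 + 81446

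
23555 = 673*35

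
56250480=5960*9438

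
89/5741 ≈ 0.0155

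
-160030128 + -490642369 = -650672497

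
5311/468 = 11 + 163/468≈11.35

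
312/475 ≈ 0.657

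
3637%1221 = 1195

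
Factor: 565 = 5^1 * 113^1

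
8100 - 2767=5333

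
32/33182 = 16/16591 ≈ 0.000964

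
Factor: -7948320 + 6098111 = -1 * 433^1 * 4273^1 = -1850209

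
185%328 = 185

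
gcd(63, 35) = 7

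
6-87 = -81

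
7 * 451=3157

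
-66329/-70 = 947 + 39/70 ≈ 947.56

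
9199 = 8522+677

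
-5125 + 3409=-1716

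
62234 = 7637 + 54597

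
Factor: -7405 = -1 * 5^1 * 1481^1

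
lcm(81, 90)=810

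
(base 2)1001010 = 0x4a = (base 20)3e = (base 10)74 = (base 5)244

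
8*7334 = 58672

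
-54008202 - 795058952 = -849067154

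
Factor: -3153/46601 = -1*3^1*1051^1*46601^(-1)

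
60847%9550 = 3547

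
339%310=29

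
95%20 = 15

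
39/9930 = 13/3310 ≈ 0.00393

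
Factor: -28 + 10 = -1*2^1*3^2 = -18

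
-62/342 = -31/171 ≈ -0.181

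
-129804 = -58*2238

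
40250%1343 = 1303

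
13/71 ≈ 0.183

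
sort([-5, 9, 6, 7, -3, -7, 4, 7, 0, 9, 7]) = [-7, -5, -3, 0, 4, 6, 7, 7, 7, 9, 9]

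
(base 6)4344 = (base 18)31a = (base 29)15e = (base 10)1000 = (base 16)3e8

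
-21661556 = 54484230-76145786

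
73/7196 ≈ 0.0101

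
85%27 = 4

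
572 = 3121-2549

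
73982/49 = 1509+41/49 ≈ 1509.84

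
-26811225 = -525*51069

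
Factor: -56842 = -1*2^1*97^1*293^1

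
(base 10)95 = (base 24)3n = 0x5f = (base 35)2p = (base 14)6b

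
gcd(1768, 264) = 8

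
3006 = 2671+335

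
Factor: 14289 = 3^1 * 11^1 * 433^1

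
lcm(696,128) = 11136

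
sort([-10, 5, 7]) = [-10, 5, 7]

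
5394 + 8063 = 13457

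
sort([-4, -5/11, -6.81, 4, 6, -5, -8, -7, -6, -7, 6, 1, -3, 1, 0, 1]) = [-8, -7, -7, -6.81, -6, -5, -4, -3, -5/11, 0, 1, 1, 1, 4, 6, 6]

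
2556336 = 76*33636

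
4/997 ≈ 0.00401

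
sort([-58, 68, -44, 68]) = [-58, -44, 68, 68]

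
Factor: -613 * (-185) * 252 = 2^2 * 3^2 * 5^1 * 7^1 * 37^1 * 613^1 = 28578060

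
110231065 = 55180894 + 55050171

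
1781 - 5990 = -4209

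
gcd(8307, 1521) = 117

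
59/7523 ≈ 0.00784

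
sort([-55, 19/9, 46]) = [-55, 19/9, 46]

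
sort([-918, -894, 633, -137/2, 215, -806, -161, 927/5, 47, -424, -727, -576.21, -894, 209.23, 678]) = [-918, -894, -894, -806, -727, -576.21, -424, -161, -137/2, 47, 927/5, 209.23, 215, 633, 678]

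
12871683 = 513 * 25091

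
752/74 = 10 + 6/37≈10.16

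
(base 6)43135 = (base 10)5891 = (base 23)b33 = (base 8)13403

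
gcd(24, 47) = 1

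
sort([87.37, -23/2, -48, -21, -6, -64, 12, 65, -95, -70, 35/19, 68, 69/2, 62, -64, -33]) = [-95, -70, -64, -64, -48, -33, -21, -23/2, -6, 35/19, 12, 69/2, 62, 65, 68, 87.37]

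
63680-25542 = 38138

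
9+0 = 9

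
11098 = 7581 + 3517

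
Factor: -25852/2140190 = -1 * 2^1 * 5^(-1) * 13^(-1) * 23^1 * 101^(-1) * 163^(-1) * 281^1 = -12926/1070095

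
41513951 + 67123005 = 108636956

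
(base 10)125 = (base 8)175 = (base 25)50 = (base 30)45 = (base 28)4d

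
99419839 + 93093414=192513253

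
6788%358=344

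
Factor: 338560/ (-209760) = -1 * 2^2 * 3^ (-1) * 19^ (-1) * 23^1 = -92/57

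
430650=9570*45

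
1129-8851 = -7722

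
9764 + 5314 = 15078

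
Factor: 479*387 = 3^2*43^1*479^1 = 185373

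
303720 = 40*7593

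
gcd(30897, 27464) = 3433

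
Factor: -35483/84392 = -1 * 2^(-3) * 11^(-1) * 37^1 = -37/88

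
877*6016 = 5276032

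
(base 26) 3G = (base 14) 6A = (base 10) 94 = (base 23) 42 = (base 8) 136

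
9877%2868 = 1273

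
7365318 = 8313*886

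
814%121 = 88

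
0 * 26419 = 0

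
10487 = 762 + 9725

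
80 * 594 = 47520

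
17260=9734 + 7526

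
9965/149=66 + 131/149 ≈ 66.88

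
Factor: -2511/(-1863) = 23^(-1)*31^1 = 31/23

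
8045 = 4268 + 3777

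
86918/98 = 886 + 45/49 ≈ 886.92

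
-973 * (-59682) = 58070586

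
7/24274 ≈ 0.000288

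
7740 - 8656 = -916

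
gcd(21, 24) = 3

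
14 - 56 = -42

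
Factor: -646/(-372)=2^(-1) * 3^(-1) * 17^1 * 19^1 * 31^(-1)=323/186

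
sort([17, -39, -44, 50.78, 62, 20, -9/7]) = [-44, -39, -9/7, 17, 20, 50.78, 62]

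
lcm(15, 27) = 135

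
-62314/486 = -128-53/243 ≈ -128.22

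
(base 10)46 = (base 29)1h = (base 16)2e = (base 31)1f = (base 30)1g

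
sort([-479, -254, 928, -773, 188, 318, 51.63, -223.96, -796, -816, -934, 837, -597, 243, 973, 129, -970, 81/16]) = [-970, -934, -816, -796, -773, -597, -479, -254, -223.96, 81/16, 51.63, 129, 188, 243, 318, 837, 928, 973]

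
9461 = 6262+3199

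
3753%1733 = 287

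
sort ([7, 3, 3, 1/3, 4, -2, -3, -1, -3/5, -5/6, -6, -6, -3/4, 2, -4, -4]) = [-6, -6, -4, -4, -3, -2, -1, -5/6, -3/4, -3/5, 1/3, 2, 3, 3, 4, 7]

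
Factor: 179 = 179^1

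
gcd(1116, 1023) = 93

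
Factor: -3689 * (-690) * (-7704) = -1 * 2^4 * 3^3 * 5^1 * 7^1 * 17^1 * 23^1 * 31^1 * 107^1 = -19609838640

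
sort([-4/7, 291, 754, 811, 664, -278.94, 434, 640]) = [-278.94, -4/7, 291, 434, 640, 664, 754, 811]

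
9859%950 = 359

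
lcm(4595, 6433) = 32165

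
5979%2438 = 1103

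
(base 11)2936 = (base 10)3790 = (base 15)11ca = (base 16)ece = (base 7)14023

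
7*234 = 1638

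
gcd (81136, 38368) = 176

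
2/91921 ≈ 0.0000218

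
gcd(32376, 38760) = 456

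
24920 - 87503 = -62583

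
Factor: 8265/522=2^(-1)*3^(-1)*5^1*19^1=95/6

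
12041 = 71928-59887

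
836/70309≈0.0119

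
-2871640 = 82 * (-35020)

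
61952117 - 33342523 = 28609594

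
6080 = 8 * 760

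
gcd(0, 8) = 8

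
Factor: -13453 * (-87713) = 11^1 * 239^1 * 367^1 * 1223^1 = 1180002989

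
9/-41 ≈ -0.220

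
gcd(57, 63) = 3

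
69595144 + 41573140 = 111168284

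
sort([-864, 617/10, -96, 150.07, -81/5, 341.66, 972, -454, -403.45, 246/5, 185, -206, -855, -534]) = [-864, -855, -534, -454, -403.45, -206, -96, -81/5, 246/5, 617/10, 150.07, 185, 341.66, 972]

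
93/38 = 2+17/38 ≈ 2.45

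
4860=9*540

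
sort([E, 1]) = [1, E]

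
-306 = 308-614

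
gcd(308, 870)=2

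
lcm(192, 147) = 9408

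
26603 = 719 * 37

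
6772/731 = 9 + 193/731 ≈ 9.26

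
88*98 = 8624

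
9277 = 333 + 8944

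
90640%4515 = 340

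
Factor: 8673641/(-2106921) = -1*3^(-1)*73^1*131^1*191^(-1)*907^1*3677^(-1)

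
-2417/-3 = 805 + 2/3 ≈ 805.67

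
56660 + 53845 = 110505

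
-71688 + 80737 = 9049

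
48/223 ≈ 0.215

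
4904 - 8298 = -3394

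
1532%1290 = 242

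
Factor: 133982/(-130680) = -1*2^(-2)*3^(-3)*5^(-1)*11^(-2)*31^1*2161^1 = -66991/65340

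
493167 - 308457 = 184710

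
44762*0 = 0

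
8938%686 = 20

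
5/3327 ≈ 0.00150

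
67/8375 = 1/125 = 0.008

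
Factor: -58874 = -1*2^1*29437^1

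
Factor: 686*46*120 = 2^5*3^1*5^1*7^3*23^1 = 3786720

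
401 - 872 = -471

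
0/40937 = 0 = 0.00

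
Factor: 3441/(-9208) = -1*2^(-3)*3^1*31^1*37^1*1151^(-1)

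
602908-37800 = 565108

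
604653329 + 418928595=1023581924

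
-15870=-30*529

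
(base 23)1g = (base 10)39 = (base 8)47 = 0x27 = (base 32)17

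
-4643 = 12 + -4655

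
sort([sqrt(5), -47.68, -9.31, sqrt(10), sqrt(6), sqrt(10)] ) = [-47.68, -9.31, sqrt(5), sqrt(6), sqrt(10), sqrt(10)] 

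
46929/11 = 4266 + 3/11 ≈ 4266.27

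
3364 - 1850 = 1514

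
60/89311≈0.000672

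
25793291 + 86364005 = 112157296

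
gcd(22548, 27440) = 4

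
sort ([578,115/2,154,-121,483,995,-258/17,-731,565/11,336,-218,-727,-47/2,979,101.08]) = [-731,-727,-218,-121,-47/2,-258/17,565/11,115/2,101.08,154,336,483,578,979,995]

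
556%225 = 106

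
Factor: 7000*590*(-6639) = -1*2^4*3^1*5^4*7^1*59^1*2213^1 = -27419070000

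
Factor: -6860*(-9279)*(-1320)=-1*2^5*3^3*5^2*7^3*11^1*1031^1=-84023200800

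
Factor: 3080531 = 3080531^1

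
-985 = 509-1494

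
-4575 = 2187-6762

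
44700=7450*6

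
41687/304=137 + 39/304 ≈ 137.13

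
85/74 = 1 + 11/74 ≈ 1.15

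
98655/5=19731=19731.00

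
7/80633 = 1/11519≈0.0000868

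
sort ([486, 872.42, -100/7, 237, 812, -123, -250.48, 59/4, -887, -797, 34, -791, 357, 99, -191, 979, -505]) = [-887, -797, -791, -505, -250.48, -191, -123, -100/7, 59/4, 34, 99, 237, 357, 486, 812, 872.42, 979]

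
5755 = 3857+1898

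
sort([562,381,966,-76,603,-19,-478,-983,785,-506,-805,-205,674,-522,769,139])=[-983,-805,-522,-506,-478,-205,-76,-19,139,381,562,603,674,769,785,966]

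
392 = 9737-9345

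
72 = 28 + 44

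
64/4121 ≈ 0.0155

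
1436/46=31 + 5/23 ≈ 31.22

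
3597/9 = 399+2/3 ≈ 399.67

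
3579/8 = 447 + 3/8 ≈ 447.38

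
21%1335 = 21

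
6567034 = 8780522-2213488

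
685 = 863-178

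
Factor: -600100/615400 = -1 * 2^(-1) * 181^(-1) * 353^1 = -353/362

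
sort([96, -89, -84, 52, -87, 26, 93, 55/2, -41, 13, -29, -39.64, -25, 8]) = [-89, -87, -84, -41, -39.64, -29, -25, 8, 13, 26, 55/2, 52, 93, 96]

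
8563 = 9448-885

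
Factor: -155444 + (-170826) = -1 * 2^1 * 5^1 * 7^1 * 59^1 * 79^1 = -326270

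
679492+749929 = 1429421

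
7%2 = 1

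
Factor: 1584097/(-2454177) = -1*3^(-1)*11^(-1)*31^(-1)*109^1*2399^(-1)*14533^1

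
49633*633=31417689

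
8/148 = 2/37 ≈ 0.0541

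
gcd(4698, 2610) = 522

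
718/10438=359/5219≈0.0688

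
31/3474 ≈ 0.00892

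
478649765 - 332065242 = 146584523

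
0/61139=0=0.00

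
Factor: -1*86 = -1*2^1*43^1 = -86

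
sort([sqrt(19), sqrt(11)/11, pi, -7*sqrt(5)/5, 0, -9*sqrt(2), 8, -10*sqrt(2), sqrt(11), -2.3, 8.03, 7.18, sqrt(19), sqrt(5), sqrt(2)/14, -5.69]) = [-10*sqrt(2), -9*sqrt(2), -5.69, -7*sqrt(5)/5, -2.3, 0, sqrt(2)/14, sqrt(11)/11, sqrt(5), pi, sqrt(11), sqrt(19), sqrt(19), 7.18, 8, 8.03]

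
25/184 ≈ 0.136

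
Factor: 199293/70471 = 3^1*19^(-1)*3709^(-1)*66431^1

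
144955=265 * 547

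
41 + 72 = 113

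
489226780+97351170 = 586577950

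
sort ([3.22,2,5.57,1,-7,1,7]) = [-7,1,1,2,3.22,5.57,7]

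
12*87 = 1044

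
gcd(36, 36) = 36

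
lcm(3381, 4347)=30429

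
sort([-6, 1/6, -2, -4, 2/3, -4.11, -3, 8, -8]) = [-8, -6, -4.11, -4, -3, -2, 1/6, 2/3, 8]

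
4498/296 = 15 + 29/148 ≈ 15.20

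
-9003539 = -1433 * 6283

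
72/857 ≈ 0.0840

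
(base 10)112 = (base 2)1110000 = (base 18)64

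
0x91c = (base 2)100100011100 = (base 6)14444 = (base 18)73a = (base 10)2332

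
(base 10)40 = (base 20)20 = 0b101000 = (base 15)2a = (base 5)130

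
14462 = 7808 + 6654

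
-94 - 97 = -191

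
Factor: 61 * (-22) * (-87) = 2^1 * 3^1 * 11^1 * 29^1 * 61^1 = 116754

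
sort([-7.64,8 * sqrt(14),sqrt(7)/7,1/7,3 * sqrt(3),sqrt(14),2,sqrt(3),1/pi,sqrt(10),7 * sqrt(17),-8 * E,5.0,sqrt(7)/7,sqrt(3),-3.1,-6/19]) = [-8 * E,-7.64,-3.1,-6/19,1/7,1/pi,sqrt(7)/7,sqrt(7)/7,sqrt(3),sqrt(3),2,sqrt(10),sqrt(14),5.0,3 * sqrt(3),7 * sqrt(17),8 * sqrt(14)]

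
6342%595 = 392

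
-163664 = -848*193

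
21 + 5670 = 5691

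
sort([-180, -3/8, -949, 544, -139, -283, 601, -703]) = [-949, -703, -283, -180, -139, -3/8, 544, 601]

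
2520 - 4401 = -1881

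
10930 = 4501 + 6429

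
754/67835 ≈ 0.0111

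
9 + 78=87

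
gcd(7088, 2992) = 16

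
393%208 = 185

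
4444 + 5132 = 9576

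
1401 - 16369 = -14968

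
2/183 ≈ 0.0109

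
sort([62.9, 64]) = [62.9, 64]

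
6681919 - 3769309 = 2912610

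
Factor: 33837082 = 2^1 * 137^1 * 123493^1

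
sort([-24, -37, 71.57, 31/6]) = [-37, -24, 31/6, 71.57]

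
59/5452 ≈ 0.0108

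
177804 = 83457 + 94347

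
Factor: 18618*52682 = 2^2*3^1*7^1*29^1*53^1*71^1*107^1 = 980833476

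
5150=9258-4108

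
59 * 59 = 3481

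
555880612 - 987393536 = -431512924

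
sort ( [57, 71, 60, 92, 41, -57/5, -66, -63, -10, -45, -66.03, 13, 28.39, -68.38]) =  [-68.38, -66.03, -66, -63, -45, -57/5, -10, 13, 28.39, 41, 57, 60, 71, 92]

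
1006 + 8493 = 9499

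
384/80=4+4/5=4.80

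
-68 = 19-87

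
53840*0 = 0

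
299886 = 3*99962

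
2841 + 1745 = 4586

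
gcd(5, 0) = 5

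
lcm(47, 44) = 2068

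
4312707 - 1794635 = 2518072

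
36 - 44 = -8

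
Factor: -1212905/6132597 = -1*3^(-1)*5^1*17^(-1)*23^1*53^1*199^1*120247^(-1)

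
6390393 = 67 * 95379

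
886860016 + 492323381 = 1379183397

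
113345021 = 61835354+51509667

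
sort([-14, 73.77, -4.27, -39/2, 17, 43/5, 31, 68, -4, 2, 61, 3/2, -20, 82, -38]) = [-38, -20, -39/2, -14, -4.27, -4, 3/2, 2, 43/5, 17, 31, 61, 68, 73.77, 82]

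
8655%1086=1053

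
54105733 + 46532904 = 100638637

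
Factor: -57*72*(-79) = 2^3*3^3*19^1*79^1 = 324216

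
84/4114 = 42/2057 ≈ 0.0204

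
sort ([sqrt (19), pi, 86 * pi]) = [pi, sqrt (19), 86 * pi]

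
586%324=262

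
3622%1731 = 160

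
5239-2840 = 2399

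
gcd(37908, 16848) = 4212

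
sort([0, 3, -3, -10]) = [-10, -3, 0, 3]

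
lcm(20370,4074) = 20370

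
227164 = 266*854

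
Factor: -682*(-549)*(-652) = -1*2^3*3^2*11^1*31^1*61^1*163^1 = -244120536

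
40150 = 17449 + 22701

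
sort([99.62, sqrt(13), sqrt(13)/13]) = [sqrt(13)/13, sqrt(13), 99.62]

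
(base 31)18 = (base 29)1a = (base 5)124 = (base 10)39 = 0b100111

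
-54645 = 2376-57021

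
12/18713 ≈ 0.000641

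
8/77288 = 1/9661 ≈ 0.000104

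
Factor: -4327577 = -1 * 4327577^1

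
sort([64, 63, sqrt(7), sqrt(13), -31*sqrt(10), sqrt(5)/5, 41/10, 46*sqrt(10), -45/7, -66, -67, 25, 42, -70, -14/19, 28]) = [-31*sqrt(10), -70, -67, -66, -45/7, -14/19, sqrt(5)/5, sqrt(7), sqrt(13), 41/10, 25, 28, 42, 63, 64, 46*sqrt(10)]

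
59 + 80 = 139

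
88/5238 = 44/2619 ≈ 0.0168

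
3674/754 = 1837/377 ≈ 4.87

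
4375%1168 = 871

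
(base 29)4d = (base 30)49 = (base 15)89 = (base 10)129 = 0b10000001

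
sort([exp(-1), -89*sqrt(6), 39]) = [-89*sqrt(6), exp(-1), 39]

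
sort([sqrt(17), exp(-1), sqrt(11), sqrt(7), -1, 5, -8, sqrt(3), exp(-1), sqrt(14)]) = [-8, -1, exp(-1), exp(-1), sqrt(3), sqrt(7), sqrt(11), sqrt(14), sqrt(17), 5]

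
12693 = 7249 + 5444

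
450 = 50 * 9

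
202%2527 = 202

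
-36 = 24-60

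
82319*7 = 576233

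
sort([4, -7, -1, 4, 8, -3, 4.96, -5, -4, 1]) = [-7, -5, -4, -3, -1, 1, 4, 4, 4.96, 8]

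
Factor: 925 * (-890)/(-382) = 5^3 * 37^1 * 89^1 * 191^(-1) = 411625/191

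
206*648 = 133488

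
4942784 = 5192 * 952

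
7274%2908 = 1458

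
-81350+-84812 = -166162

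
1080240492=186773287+893467205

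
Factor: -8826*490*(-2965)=2^2*3^1*5^2*7^2*593^1*1471^1=12822854100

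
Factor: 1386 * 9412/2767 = 2^3 * 3^2 * 7^1 * 11^1 * 13^1 * 181^1 * 2767^(-1) = 13045032/2767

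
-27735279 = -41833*663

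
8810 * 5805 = 51142050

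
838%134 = 34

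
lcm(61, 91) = 5551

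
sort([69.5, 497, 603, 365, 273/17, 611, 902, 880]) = [273/17, 69.5, 365, 497, 603, 611, 880, 902]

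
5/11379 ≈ 0.000439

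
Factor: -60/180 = -1*3^(-1) = -1/3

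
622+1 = 623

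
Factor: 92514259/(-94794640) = -1*2^(-4)*5^(-1)*1184933^(-1)*92514259^1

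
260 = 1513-1253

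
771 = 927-156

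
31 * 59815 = 1854265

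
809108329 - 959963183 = -150854854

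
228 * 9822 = 2239416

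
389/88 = 4 + 37/88 ≈ 4.42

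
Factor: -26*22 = -1*2^2*11^1*13^1 = -572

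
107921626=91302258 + 16619368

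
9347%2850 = 797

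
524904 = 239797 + 285107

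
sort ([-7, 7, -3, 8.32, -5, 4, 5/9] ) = [-7, -5, -3, 5/9, 4, 7, 8.32] 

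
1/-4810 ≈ -0.000208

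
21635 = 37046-15411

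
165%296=165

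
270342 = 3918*69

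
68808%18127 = 14427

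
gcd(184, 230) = 46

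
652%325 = 2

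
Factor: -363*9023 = -1*3^1*7^1*11^2*1289^1 = -3275349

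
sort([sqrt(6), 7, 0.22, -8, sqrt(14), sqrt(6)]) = [-8, 0.22, sqrt(6), sqrt(6), sqrt(14), 7]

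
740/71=10+30/71 ≈ 10.42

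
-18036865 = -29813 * 605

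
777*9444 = 7337988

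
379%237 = 142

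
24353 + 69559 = 93912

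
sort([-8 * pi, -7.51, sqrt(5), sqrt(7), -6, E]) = [-8 * pi, -7.51, -6, sqrt(5), sqrt(7), E]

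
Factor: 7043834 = 2^1*7^1*503131^1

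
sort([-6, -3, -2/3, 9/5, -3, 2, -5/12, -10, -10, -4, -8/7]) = [-10, -10, -6, -4, -3, -3, -8/7, -2/3, -5/12, 9/5, 2]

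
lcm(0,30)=0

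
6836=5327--1509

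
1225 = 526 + 699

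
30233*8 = 241864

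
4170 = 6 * 695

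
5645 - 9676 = -4031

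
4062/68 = 59+25/34 ≈ 59.74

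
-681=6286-6967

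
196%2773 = 196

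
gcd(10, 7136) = 2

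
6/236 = 3/118 ≈ 0.0254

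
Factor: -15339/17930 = -1 * 2^(-1) * 3^1 * 5^(-1) * 11^(-1) * 163^(-1) * 5113^1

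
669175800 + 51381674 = 720557474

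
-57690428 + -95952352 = -153642780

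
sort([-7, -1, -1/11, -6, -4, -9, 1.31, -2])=[-9, -7, -6, -4, -2, -1, -1/11, 1.31]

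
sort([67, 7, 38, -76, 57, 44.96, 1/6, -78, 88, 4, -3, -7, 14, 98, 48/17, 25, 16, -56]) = [-78, -76, -56, -7, -3, 1/6, 48/17, 4, 7, 14, 16, 25, 38, 44.96, 57, 67, 88, 98]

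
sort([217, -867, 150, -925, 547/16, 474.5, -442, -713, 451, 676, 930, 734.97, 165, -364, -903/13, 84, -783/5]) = [-925, -867, -713, -442, -364, -783/5, -903/13, 547/16, 84, 150, 165, 217, 451, 474.5, 676, 734.97, 930]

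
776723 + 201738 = 978461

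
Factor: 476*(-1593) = -1*2^2*3^3*7^1*17^1*59^1 = -758268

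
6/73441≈0.0000817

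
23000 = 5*4600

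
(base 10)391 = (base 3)112111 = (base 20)jb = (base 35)b6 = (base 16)187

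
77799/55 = 1414 + 29/55 ≈ 1414.53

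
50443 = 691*73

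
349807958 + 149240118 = 499048076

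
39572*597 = 23624484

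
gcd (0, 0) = 0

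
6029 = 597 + 5432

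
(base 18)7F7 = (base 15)B4A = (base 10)2545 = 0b100111110001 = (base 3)10111021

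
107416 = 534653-427237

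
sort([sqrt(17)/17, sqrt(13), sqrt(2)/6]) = [sqrt(2)/6, sqrt(17)/17, sqrt(13)]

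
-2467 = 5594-8061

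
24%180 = 24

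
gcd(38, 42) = 2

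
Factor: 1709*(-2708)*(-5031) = 2^2*3^2*13^1*43^1*677^1*1709^1 = 23283327132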